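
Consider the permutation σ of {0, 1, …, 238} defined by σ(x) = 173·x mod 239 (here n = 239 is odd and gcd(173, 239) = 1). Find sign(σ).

-1

Trace 180: π^k(180) = [180, 70, 160, 195, 36, 14, 32] for k=0..6.
Decompose π into cycles: lengths [238, 1] (2 cycles, including the fixed point 0).
2 cycles on 239: each ℓ→(−1)^(ℓ−1), product (−1)^237 = -1.
Check: (173/239) = -1 by Zolotarev.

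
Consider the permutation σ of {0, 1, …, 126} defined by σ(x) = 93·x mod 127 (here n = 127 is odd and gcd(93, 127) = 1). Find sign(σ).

-1

Orbit of 76 under x↦93x: [76, 83, 99, 63, 17, 57, 94]… (length divides ord_127(93)).
Cycle type of π: 126 + 1; total 2 cycles.
Σ(ℓ_i−1) = 127−2 = 125; sign = (−1)^125 = -1.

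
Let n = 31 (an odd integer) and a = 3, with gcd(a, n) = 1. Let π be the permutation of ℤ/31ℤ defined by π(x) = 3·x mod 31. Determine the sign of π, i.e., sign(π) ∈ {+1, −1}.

Start at x=8: 8 → 24 → 10 → 30 → 28 → 22 → 4 → … (one orbit).
The orbit structure of x ↦ 3x mod 31: 2 orbits of sizes [30, 1].
sign(π) = (−1)^{n − #cycles} = (−1)^{31−2} = (−1)^29 = -1.

-1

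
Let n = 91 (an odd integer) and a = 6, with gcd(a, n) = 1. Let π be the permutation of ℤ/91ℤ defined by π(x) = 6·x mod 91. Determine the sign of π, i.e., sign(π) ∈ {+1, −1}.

Start at x=22: 22 → 41 → 64 → 20 → 29 → 83 → 43 → … (one orbit).
Cycle type of π: 12×7 + 2×3 + 1; total 11 cycles.
11 cycles on 91: each ℓ→(−1)^(ℓ−1), product (−1)^80 = +1.

+1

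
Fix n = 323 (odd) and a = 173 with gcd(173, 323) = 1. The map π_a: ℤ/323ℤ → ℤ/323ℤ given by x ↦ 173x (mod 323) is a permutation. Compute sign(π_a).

Start at x=120: 120 → 88 → 43 → 10 → 115 → 192 → 270 → … (one orbit).
Cycle type of π: 144×2 + 18 + 16 + 1; total 5 cycles.
Σ(ℓ_i−1) = 323−5 = 318; sign = (−1)^318 = +1.
Zolotarev: (173|323) = +1, matching the cycle-count sign.

+1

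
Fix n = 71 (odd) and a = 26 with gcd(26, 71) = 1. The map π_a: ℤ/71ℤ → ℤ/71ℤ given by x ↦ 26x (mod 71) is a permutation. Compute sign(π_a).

-1

Orbit of 20 under x↦26x: [20, 23, 30, 70, 45, 34, 32]… (length divides ord_71(26)).
Cycle lengths of π_26 on ℤ/71ℤ: [14, 14, 14, 14, 14, 1]; 6 cycles in total.
sign(π) = (−1)^{n − #cycles} = (−1)^{71−6} = (−1)^65 = -1.
Check: (26/71) = -1 by Zolotarev.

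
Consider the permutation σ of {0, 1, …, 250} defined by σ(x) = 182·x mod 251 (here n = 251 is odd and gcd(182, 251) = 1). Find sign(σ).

Start at x=204: 204 → 231 → 125 → 160 → 4 → 226 → 219 → … (one orbit).
Decompose π into cycles: lengths [50, 50, 50, 50, 50, 1] (6 cycles, including the fixed point 0).
251 − 6 = 245 transpositions; sign(π) = (−1)^245 = -1.
The Jacobi symbol (182|251) = -1 (Zolotarev) agrees.

-1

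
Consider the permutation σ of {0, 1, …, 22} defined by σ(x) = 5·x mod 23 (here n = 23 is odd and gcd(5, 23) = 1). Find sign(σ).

Trace 17: π^k(17) = [17, 16, 11, 9, 22, 18, 21] for k=0..6.
Cycle type of π: 22 + 1; total 2 cycles.
23 − 2 = 21 transpositions; sign(π) = (−1)^21 = -1.

-1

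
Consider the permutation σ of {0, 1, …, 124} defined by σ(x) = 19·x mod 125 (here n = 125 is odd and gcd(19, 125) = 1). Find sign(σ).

Orbit of 79 under x↦19x: [79, 1, 19, 111, 109, 71, 99]… (length divides ord_125(19)).
The orbit structure of x ↦ 19x mod 125: 7 orbits of sizes [50, 50, 10, 10, 2, 2, 1].
With 7 cycles on 125 points, sign = (−1)^{125−7} = +1.

+1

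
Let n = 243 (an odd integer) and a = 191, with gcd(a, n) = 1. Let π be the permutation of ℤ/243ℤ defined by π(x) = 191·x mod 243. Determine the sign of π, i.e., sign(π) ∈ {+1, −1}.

-1

Orbit of 136 under x↦191x: [136, 218, 85, 197, 205, 32, 37]… (length divides ord_243(191)).
Decompose π into cycles: lengths [162, 54, 18, 6, 2, 1] (6 cycles, including the fixed point 0).
6 cycles on 243: each ℓ→(−1)^(ℓ−1), product (−1)^237 = -1.
(191|243)_J = -1 (Zolotarev's lemma cross-check).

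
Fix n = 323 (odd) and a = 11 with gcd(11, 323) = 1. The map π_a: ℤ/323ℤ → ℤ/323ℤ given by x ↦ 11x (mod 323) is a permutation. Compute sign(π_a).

Start at x=258: 258 → 254 → 210 → 49 → 216 → 115 → 296 → … (one orbit).
π_11 has 14 disjoint cycles with lengths [48, 48, 48, 48, 48, 48, 16, 3, 3, 3, 3, 3, 3, 1] on {0,…,322}.
Σ(ℓ_i−1) = 323−14 = 309; sign = (−1)^309 = -1.

-1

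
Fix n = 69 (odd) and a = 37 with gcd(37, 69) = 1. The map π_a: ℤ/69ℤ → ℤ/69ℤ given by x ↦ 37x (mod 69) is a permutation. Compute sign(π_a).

Trace 16: π^k(16) = [16, 40, 31, 43, 4, 10, 25] for k=0..6.
Decompose π into cycles: lengths [22, 22, 22, 1, 1, 1] (6 cycles, including the fixed point 0).
Σ(ℓ_i−1) = 69−6 = 63; sign = (−1)^63 = -1.

-1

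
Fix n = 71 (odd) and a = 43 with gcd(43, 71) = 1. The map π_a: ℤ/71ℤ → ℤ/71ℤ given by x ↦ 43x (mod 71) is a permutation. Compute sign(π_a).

+1

Trace 60: π^k(60) = [60, 24, 38, 1, 43, 3, 58] for k=0..6.
The orbit structure of x ↦ 43x mod 71: 3 orbits of sizes [35, 35, 1].
n − c = 71 − 3 = 68; sign = (−1)^68 = +1.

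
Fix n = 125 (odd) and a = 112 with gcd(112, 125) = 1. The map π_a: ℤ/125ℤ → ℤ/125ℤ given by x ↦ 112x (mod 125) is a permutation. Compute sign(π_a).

-1

Trace 34: π^k(34) = [34, 58, 121, 52, 74, 38, 6] for k=0..6.
Cycle type of π: 100 + 20 + 4 + 1; total 4 cycles.
Σ(ℓ_i−1) = 125−4 = 121; sign = (−1)^121 = -1.
(112|125)_J = -1 (Zolotarev's lemma cross-check).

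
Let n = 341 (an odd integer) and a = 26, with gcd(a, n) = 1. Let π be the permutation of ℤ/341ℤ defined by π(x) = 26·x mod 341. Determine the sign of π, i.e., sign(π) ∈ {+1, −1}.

-1

Start at x=309: 309 → 191 → 192 → 218 → 212 → 56 → 92 → … (one orbit).
π_26 has 18 disjoint cycles with lengths [30, 30, 30, 30, 30, 30, 30, 30, 30, 30, 6, 6, 6, 6, 6, 5, 5, 1] on {0,…,340}.
sign(π) = (−1)^{n − #cycles} = (−1)^{341−18} = (−1)^323 = -1.
Via Zolotarev, sign(π_{26}) = (26|341) = -1.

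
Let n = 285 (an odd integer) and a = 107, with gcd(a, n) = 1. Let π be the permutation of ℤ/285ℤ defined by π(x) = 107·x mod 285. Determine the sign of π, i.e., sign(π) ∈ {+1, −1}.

-1

Orbit of 1 under x↦107x: [1, 107, 49, 113, 121, 122, 229]… (length divides ord_285(107)).
Cycle type of π: 12×18 + 6×9 + 4×3 + 2 + 1; total 32 cycles.
sign(π) = (−1)^{n − #cycles} = (−1)^{285−32} = (−1)^253 = -1.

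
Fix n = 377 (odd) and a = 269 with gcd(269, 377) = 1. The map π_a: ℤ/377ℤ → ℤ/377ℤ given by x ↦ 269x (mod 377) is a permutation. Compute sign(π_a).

-1

Start at x=14: 14 → 373 → 55 → 92 → 243 → 146 → 66 → … (one orbit).
Cycle type of π: 84×4 + 28 + 3×4 + 1; total 10 cycles.
10 cycles on 377: each ℓ→(−1)^(ℓ−1), product (−1)^367 = -1.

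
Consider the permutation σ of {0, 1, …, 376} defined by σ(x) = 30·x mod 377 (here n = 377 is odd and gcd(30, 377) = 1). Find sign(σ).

Trace 88: π^k(88) = [88, 1, 30, 146, 233, 204] for k=0..5.
Cycle lengths of π_30 on ℤ/377ℤ: [6, 6, 6, 6, 6, 6, 6, 6, 6, 6, 6, 6, 6, 6, 6, 6, 6, 6, 6, 6, 6, 6, 6, 6, 6, 6, 6, 6, 6, 6, 6, 6, 6, 6, 6, 6, 6, 6, 6, 6, 6, 6, 6, 6, 6, 6, 6, 6, 6, 6, 6, 6, 6, 6, 6, 6, 6, 6, 1, 1, 1, 1, 1, 1, 1, 1, 1, 1, 1, 1, 1, 1, 1, 1, 1, 1, 1, 1, 1, 1, 1, 1, 1, 1, 1, 1, 1]; 87 cycles in total.
With 87 cycles on 377 points, sign = (−1)^{377−87} = +1.

+1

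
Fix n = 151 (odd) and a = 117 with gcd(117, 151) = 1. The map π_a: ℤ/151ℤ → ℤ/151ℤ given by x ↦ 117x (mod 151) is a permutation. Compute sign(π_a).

-1

Start at x=38: 38 → 67 → 138 → 140 → 72 → 119 → 31 → … (one orbit).
Cycle type of π: 150 + 1; total 2 cycles.
n − c = 151 − 2 = 149; sign = (−1)^149 = -1.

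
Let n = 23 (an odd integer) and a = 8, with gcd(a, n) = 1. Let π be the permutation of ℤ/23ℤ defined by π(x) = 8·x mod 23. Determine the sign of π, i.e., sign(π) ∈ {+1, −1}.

Start at x=8: 8 → 18 → 6 → 2 → 16 → 13 → 12 → … (one orbit).
Cycle type of π: 11×2 + 1; total 3 cycles.
n − c = 23 − 3 = 20; sign = (−1)^20 = +1.

+1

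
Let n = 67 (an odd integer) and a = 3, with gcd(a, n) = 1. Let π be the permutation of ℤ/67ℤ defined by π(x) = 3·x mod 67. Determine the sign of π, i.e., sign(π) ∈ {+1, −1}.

Start at x=15: 15 → 45 → 1 → 3 → 9 → 27 → 14 → … (one orbit).
Cycle lengths of π_3 on ℤ/67ℤ: [22, 22, 22, 1]; 4 cycles in total.
4 cycles on 67: each ℓ→(−1)^(ℓ−1), product (−1)^63 = -1.

-1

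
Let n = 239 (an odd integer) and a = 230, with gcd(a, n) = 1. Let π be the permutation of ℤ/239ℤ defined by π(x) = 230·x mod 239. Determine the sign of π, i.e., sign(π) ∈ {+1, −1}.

-1

Orbit of 93 under x↦230x: [93, 119, 124, 79, 6, 185, 8]… (length divides ord_239(230)).
Cycle lengths of π_230 on ℤ/239ℤ: [238, 1]; 2 cycles in total.
2 cycles on 239: each ℓ→(−1)^(ℓ−1), product (−1)^237 = -1.
Zolotarev: (230|239) = -1, matching the cycle-count sign.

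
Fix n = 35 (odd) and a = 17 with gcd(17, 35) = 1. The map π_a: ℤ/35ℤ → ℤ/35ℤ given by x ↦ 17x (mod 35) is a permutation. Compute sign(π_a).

+1

Trace 11: π^k(11) = [11, 12, 29, 3, 16, 27, 4] for k=0..6.
The orbit structure of x ↦ 17x mod 35: 5 orbits of sizes [12, 12, 6, 4, 1].
With 5 cycles on 35 points, sign = (−1)^{35−5} = +1.
The Jacobi symbol (17|35) = +1 (Zolotarev) agrees.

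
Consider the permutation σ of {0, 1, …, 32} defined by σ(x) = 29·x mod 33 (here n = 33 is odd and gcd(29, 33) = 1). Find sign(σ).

Start at x=32: 32 → 4 → 17 → 31 → 8 → 1 → 29 → … (one orbit).
Cycle lengths of π_29 on ℤ/33ℤ: [10, 10, 10, 2, 1]; 5 cycles in total.
Σ(ℓ_i−1) = 33−5 = 28; sign = (−1)^28 = +1.
(29|33)_J = +1 (Zolotarev's lemma cross-check).

+1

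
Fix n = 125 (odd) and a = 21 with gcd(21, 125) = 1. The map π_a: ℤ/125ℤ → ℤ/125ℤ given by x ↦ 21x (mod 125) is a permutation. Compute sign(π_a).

+1

Trace 31: π^k(31) = [31, 26, 46, 91, 36, 6, 1] for k=0..6.
13 cycles of lengths [25, 25, 25, 25, 5, 5, 5, 5, 1, 1, 1, 1, 1].
n − c = 125 − 13 = 112; sign = (−1)^112 = +1.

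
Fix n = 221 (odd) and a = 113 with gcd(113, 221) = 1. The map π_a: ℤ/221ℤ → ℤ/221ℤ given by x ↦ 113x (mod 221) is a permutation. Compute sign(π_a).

-1

Trace 22: π^k(22) = [22, 55, 27, 178, 3, 118, 74] for k=0..6.
π_113 has 10 disjoint cycles with lengths [48, 48, 48, 48, 16, 3, 3, 3, 3, 1] on {0,…,220}.
n − c = 221 − 10 = 211; sign = (−1)^211 = -1.
Via Zolotarev, sign(π_{113}) = (113|221) = -1.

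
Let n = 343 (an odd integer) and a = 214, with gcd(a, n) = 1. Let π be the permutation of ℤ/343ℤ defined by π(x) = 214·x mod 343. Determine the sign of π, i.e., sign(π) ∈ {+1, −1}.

Orbit of 312 under x↦214x: [312, 226, 1, 214, 177, 148, 116]… (length divides ord_343(214)).
The orbit structure of x ↦ 214x mod 343: 31 orbits of sizes [21, 21, 21, 21, 21, 21, 21, 21, 21, 21, 21, 21, 21, 21, 3, 3, 3, 3, 3, 3, 3, 3, 3, 3, 3, 3, 3, 3, 3, 3, 1].
31 cycles on 343: each ℓ→(−1)^(ℓ−1), product (−1)^312 = +1.
Check: (214/343) = +1 by Zolotarev.

+1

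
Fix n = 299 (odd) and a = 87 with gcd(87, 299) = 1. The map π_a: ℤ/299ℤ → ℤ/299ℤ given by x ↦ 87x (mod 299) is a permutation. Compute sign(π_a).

Start at x=146: 146 → 144 → 269 → 81 → 170 → 139 → 133 → … (one orbit).
15 cycles of lengths [33, 33, 33, 33, 33, 33, 33, 33, 11, 11, 3, 3, 3, 3, 1].
sign(π) = (−1)^{n − #cycles} = (−1)^{299−15} = (−1)^284 = +1.
(87|299)_J = +1 (Zolotarev's lemma cross-check).

+1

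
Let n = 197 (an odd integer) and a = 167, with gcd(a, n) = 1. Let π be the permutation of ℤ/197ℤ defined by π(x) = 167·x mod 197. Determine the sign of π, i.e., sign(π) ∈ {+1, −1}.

Start at x=188: 188 → 73 → 174 → 99 → 182 → 56 → 93 → … (one orbit).
Cycle type of π: 196 + 1; total 2 cycles.
Σ(ℓ_i−1) = 197−2 = 195; sign = (−1)^195 = -1.

-1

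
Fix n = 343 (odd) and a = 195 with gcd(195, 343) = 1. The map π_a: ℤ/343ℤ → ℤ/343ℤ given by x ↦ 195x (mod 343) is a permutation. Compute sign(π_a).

-1

Start at x=295: 295 → 244 → 246 → 293 → 197 → 342 → 148 → … (one orbit).
46 cycles of lengths [14, 14, 14, 14, 14, 14, 14, 14, 14, 14, 14, 14, 14, 14, 14, 14, 14, 14, 14, 14, 14, 2, 2, 2, 2, 2, 2, 2, 2, 2, 2, 2, 2, 2, 2, 2, 2, 2, 2, 2, 2, 2, 2, 2, 2, 1].
Σ(ℓ_i−1) = 343−46 = 297; sign = (−1)^297 = -1.
Zolotarev: (195|343) = -1, matching the cycle-count sign.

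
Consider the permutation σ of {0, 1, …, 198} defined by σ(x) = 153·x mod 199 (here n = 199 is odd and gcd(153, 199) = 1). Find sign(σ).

-1

Trace 185: π^k(185) = [185, 47, 27, 151, 19, 121, 6] for k=0..6.
Cycle lengths of π_153 on ℤ/199ℤ: [198, 1]; 2 cycles in total.
n − c = 199 − 2 = 197; sign = (−1)^197 = -1.
Via Zolotarev, sign(π_{153}) = (153|199) = -1.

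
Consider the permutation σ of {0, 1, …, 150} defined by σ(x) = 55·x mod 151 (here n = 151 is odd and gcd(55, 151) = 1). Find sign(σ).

Trace 55: π^k(55) = [55, 5, 124, 25, 16, 125, 80] for k=0..6.
3 cycles of lengths [75, 75, 1].
With 3 cycles on 151 points, sign = (−1)^{151−3} = +1.
Check: (55/151) = +1 by Zolotarev.

+1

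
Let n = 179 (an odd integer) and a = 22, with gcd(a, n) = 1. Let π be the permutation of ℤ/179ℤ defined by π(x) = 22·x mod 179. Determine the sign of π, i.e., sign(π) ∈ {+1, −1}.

+1

Orbit of 173 under x↦22x: [173, 47, 139, 15, 151, 100, 52]… (length divides ord_179(22)).
Cycle type of π: 89×2 + 1; total 3 cycles.
With 3 cycles on 179 points, sign = (−1)^{179−3} = +1.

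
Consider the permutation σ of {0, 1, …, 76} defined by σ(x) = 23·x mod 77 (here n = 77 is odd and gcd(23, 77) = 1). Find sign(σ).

+1

Orbit of 67 under x↦23x: [67, 1, 23]… (length divides ord_77(23)).
The orbit structure of x ↦ 23x mod 77: 33 orbits of sizes [3, 3, 3, 3, 3, 3, 3, 3, 3, 3, 3, 3, 3, 3, 3, 3, 3, 3, 3, 3, 3, 3, 1, 1, 1, 1, 1, 1, 1, 1, 1, 1, 1].
33 cycles on 77: each ℓ→(−1)^(ℓ−1), product (−1)^44 = +1.
Via Zolotarev, sign(π_{23}) = (23|77) = +1.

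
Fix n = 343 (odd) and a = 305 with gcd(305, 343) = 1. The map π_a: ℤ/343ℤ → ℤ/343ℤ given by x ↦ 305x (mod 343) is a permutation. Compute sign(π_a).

Orbit of 242 under x↦305x: [242, 65, 274, 221, 177, 134, 53]… (length divides ord_343(305)).
π_305 has 7 disjoint cycles with lengths [147, 147, 21, 21, 3, 3, 1] on {0,…,342}.
343 − 7 = 336 transpositions; sign(π) = (−1)^336 = +1.
Check: (305/343) = +1 by Zolotarev.

+1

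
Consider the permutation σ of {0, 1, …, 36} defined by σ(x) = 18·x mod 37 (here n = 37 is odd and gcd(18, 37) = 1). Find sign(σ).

-1

Start at x=33: 33 → 2 → 36 → 19 → 9 → 14 → 30 → … (one orbit).
Decompose π into cycles: lengths [36, 1] (2 cycles, including the fixed point 0).
37 − 2 = 35 transpositions; sign(π) = (−1)^35 = -1.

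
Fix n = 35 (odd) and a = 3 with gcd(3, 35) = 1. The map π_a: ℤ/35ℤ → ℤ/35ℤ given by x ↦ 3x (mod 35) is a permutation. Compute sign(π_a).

Orbit of 1 under x↦3x: [1, 3, 9, 27, 11, 33, 29]… (length divides ord_35(3)).
Cycle type of π: 12×2 + 6 + 4 + 1; total 5 cycles.
Σ(ℓ_i−1) = 35−5 = 30; sign = (−1)^30 = +1.

+1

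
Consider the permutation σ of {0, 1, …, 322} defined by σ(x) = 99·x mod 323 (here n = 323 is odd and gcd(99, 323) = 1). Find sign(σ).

Trace 201: π^k(201) = [201, 196, 24, 115, 80, 168, 159] for k=0..6.
The orbit structure of x ↦ 99x mod 323: 6 orbits of sizes [144, 144, 16, 9, 9, 1].
323 − 6 = 317 transpositions; sign(π) = (−1)^317 = -1.
(99|323)_J = -1 (Zolotarev's lemma cross-check).

-1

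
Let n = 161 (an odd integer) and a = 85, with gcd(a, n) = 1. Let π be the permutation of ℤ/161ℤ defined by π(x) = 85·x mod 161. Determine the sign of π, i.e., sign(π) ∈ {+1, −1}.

+1

Orbit of 64 under x↦85x: [64, 127, 8, 36, 1, 85, 141]… (length divides ord_161(85)).
The orbit structure of x ↦ 85x mod 161: 21 orbits of sizes [11, 11, 11, 11, 11, 11, 11, 11, 11, 11, 11, 11, 11, 11, 1, 1, 1, 1, 1, 1, 1].
21 cycles on 161: each ℓ→(−1)^(ℓ−1), product (−1)^140 = +1.
The Jacobi symbol (85|161) = +1 (Zolotarev) agrees.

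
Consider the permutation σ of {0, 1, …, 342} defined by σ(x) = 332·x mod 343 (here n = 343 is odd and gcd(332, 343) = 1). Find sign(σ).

-1

Start at x=78: 78 → 171 → 177 → 111 → 151 → 54 → 92 → … (one orbit).
Cycle lengths of π_332 on ℤ/343ℤ: [294, 42, 6, 1]; 4 cycles in total.
4 cycles on 343: each ℓ→(−1)^(ℓ−1), product (−1)^339 = -1.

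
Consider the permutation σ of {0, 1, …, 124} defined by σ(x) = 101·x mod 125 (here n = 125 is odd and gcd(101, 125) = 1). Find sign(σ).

+1

Trace 51: π^k(51) = [51, 26, 1, 101, 76] for k=0..4.
Decompose π into cycles: lengths [5, 5, 5, 5, 5, 5, 5, 5, 5, 5, 5, 5, 5, 5, 5, 5, 5, 5, 5, 5, 1, 1, 1, 1, 1, 1, 1, 1, 1, 1, 1, 1, 1, 1, 1, 1, 1, 1, 1, 1, 1, 1, 1, 1, 1] (45 cycles, including the fixed point 0).
sign(π) = (−1)^{n − #cycles} = (−1)^{125−45} = (−1)^80 = +1.
Zolotarev: (101|125) = +1, matching the cycle-count sign.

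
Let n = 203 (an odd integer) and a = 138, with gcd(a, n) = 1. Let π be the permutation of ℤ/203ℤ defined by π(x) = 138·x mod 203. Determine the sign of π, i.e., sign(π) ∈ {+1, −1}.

Orbit of 30 under x↦138x: [30, 80, 78, 5, 81, 13, 170]… (length divides ord_203(138)).
Cycle lengths of π_138 on ℤ/203ℤ: [42, 42, 42, 42, 14, 14, 6, 1]; 8 cycles in total.
With 8 cycles on 203 points, sign = (−1)^{203−8} = -1.

-1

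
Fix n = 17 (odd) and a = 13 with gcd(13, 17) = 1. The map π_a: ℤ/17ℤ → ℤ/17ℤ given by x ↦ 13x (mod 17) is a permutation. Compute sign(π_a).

+1

Trace 13: π^k(13) = [13, 16, 4, 1] for k=0..3.
Cycle lengths of π_13 on ℤ/17ℤ: [4, 4, 4, 4, 1]; 5 cycles in total.
Σ(ℓ_i−1) = 17−5 = 12; sign = (−1)^12 = +1.
The Jacobi symbol (13|17) = +1 (Zolotarev) agrees.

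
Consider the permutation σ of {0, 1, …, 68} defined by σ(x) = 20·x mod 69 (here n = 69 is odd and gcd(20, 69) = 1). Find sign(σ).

+1

Trace 17: π^k(17) = [17, 64, 38, 1, 20, 55, 65] for k=0..6.
Decompose π into cycles: lengths [22, 22, 22, 2, 1] (5 cycles, including the fixed point 0).
Σ(ℓ_i−1) = 69−5 = 64; sign = (−1)^64 = +1.
(20|69)_J = +1 (Zolotarev's lemma cross-check).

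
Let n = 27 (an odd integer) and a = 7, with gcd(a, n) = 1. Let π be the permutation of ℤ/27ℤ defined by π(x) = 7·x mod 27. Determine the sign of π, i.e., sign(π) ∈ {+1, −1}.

+1

Trace 7: π^k(7) = [7, 22, 19, 25, 13, 10, 16] for k=0..6.
Decompose π into cycles: lengths [9, 9, 3, 3, 1, 1, 1] (7 cycles, including the fixed point 0).
Σ(ℓ_i−1) = 27−7 = 20; sign = (−1)^20 = +1.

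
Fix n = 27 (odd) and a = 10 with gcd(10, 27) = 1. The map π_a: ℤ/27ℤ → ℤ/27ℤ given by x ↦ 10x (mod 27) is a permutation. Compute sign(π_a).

Start at x=1: 1 → 10 → 19 → 1 (one orbit).
Cycle lengths of π_10 on ℤ/27ℤ: [3, 3, 3, 3, 3, 3, 1, 1, 1, 1, 1, 1, 1, 1, 1]; 15 cycles in total.
27 − 15 = 12 transpositions; sign(π) = (−1)^12 = +1.

+1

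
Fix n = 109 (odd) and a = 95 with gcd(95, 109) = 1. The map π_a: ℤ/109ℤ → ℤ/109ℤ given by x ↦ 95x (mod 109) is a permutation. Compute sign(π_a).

-1

Trace 45: π^k(45) = [45, 24, 100, 17, 89, 62, 4] for k=0..6.
Cycle type of π: 108 + 1; total 2 cycles.
109 − 2 = 107 transpositions; sign(π) = (−1)^107 = -1.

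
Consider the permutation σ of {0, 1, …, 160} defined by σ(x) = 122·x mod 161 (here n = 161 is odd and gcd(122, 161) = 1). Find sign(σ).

Orbit of 132 under x↦122x: [132, 4, 5, 127, 38, 128, 160]… (length divides ord_161(122)).
The orbit structure of x ↦ 122x mod 161: 5 orbits of sizes [66, 66, 22, 6, 1].
Σ(ℓ_i−1) = 161−5 = 156; sign = (−1)^156 = +1.

+1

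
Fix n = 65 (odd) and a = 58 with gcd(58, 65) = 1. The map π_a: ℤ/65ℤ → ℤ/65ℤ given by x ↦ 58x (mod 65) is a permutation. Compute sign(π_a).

Start at x=49: 49 → 47 → 61 → 28 → 64 → 7 → 16 → … (one orbit).
Cycle lengths of π_58 on ℤ/65ℤ: [12, 12, 12, 12, 12, 4, 1]; 7 cycles in total.
With 7 cycles on 65 points, sign = (−1)^{65−7} = +1.

+1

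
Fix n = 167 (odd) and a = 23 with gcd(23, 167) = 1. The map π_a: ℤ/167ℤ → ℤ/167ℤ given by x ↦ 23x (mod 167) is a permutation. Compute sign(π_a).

Trace 52: π^k(52) = [52, 27, 120, 88, 20, 126, 59] for k=0..6.
Decompose π into cycles: lengths [166, 1] (2 cycles, including the fixed point 0).
Σ(ℓ_i−1) = 167−2 = 165; sign = (−1)^165 = -1.
Zolotarev: (23|167) = -1, matching the cycle-count sign.

-1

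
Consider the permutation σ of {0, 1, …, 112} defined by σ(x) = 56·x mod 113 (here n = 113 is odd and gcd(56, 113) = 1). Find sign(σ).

Orbit of 8 under x↦56x: [8, 109, 2, 112, 57, 28, 99]… (length divides ord_113(56)).
The orbit structure of x ↦ 56x mod 113: 5 orbits of sizes [28, 28, 28, 28, 1].
sign(π) = (−1)^{n − #cycles} = (−1)^{113−5} = (−1)^108 = +1.

+1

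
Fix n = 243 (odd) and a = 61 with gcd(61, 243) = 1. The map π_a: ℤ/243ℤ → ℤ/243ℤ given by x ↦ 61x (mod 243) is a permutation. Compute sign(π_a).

Orbit of 46 under x↦61x: [46, 133, 94, 145, 97, 85, 82]… (length divides ord_243(61)).
Cycle type of π: 81×2 + 27×2 + 9×2 + 3×2 + 1×3; total 11 cycles.
With 11 cycles on 243 points, sign = (−1)^{243−11} = +1.

+1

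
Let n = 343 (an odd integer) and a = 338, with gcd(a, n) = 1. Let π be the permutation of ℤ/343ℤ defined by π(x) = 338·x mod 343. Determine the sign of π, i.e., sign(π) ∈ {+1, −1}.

Start at x=4: 4 → 323 → 100 → 186 → 99 → 191 → 74 → … (one orbit).
Decompose π into cycles: lengths [147, 147, 21, 21, 3, 3, 1] (7 cycles, including the fixed point 0).
343 − 7 = 336 transpositions; sign(π) = (−1)^336 = +1.

+1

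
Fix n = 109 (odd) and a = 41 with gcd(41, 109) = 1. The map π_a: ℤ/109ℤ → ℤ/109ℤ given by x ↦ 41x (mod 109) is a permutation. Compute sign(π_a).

-1

Start at x=1: 1 → 41 → 46 → 33 → 45 → 101 → 108 → … (one orbit).
Cycle lengths of π_41 on ℤ/109ℤ: [12, 12, 12, 12, 12, 12, 12, 12, 12, 1]; 10 cycles in total.
Σ(ℓ_i−1) = 109−10 = 99; sign = (−1)^99 = -1.
The Jacobi symbol (41|109) = -1 (Zolotarev) agrees.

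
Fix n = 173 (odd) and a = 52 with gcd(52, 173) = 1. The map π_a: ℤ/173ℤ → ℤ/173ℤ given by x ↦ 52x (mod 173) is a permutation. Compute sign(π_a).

Orbit of 133 under x↦52x: [133, 169, 138, 83, 164, 51, 57]… (length divides ord_173(52)).
Cycle type of π: 43×4 + 1; total 5 cycles.
173 − 5 = 168 transpositions; sign(π) = (−1)^168 = +1.
Zolotarev: (52|173) = +1, matching the cycle-count sign.

+1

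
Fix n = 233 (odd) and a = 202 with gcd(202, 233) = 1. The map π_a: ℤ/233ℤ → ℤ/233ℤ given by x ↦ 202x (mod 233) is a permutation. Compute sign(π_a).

+1

Orbit of 204 under x↦202x: [204, 200, 91, 208, 76, 207, 107]… (length divides ord_233(202)).
Cycle type of π: 116×2 + 1; total 3 cycles.
n − c = 233 − 3 = 230; sign = (−1)^230 = +1.
Zolotarev: (202|233) = +1, matching the cycle-count sign.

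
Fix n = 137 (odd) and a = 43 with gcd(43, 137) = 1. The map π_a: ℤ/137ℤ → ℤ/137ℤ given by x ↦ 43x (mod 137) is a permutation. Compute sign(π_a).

Trace 116: π^k(116) = [116, 56, 79, 109, 29, 14, 54] for k=0..6.
The orbit structure of x ↦ 43x mod 137: 2 orbits of sizes [136, 1].
137 − 2 = 135 transpositions; sign(π) = (−1)^135 = -1.

-1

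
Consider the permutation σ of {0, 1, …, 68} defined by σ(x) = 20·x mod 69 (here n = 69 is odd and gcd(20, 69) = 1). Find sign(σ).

+1

Orbit of 25 under x↦20x: [25, 17, 64, 38, 1, 20, 55]… (length divides ord_69(20)).
Cycle type of π: 22×3 + 2 + 1; total 5 cycles.
sign(π) = (−1)^{n − #cycles} = (−1)^{69−5} = (−1)^64 = +1.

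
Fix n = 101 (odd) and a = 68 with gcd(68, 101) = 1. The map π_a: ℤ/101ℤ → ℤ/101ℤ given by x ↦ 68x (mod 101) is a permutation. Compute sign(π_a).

Start at x=79: 79 → 19 → 80 → 87 → 58 → 5 → 37 → … (one orbit).
π_68 has 5 disjoint cycles with lengths [25, 25, 25, 25, 1] on {0,…,100}.
With 5 cycles on 101 points, sign = (−1)^{101−5} = +1.
Check: (68/101) = +1 by Zolotarev.

+1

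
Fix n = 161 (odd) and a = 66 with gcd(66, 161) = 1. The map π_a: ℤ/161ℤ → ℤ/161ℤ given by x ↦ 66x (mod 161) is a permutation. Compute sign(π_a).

+1

Trace 45: π^k(45) = [45, 72, 83, 4, 103, 36, 122] for k=0..6.
Cycle lengths of π_66 on ℤ/161ℤ: [66, 66, 22, 6, 1]; 5 cycles in total.
Σ(ℓ_i−1) = 161−5 = 156; sign = (−1)^156 = +1.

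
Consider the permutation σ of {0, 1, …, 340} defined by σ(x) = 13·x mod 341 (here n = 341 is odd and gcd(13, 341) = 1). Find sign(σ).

Orbit of 56 under x↦13x: [56, 46, 257, 272, 126, 274, 152]… (length divides ord_341(13)).
π_13 has 13 disjoint cycles with lengths [30, 30, 30, 30, 30, 30, 30, 30, 30, 30, 30, 10, 1] on {0,…,340}.
sign(π) = (−1)^{n − #cycles} = (−1)^{341−13} = (−1)^328 = +1.
(13|341)_J = +1 (Zolotarev's lemma cross-check).

+1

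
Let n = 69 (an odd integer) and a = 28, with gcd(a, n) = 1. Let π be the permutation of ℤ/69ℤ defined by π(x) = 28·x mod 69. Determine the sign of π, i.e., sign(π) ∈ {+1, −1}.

Start at x=49: 49 → 61 → 52 → 7 → 58 → 37 → 1 → … (one orbit).
Decompose π into cycles: lengths [22, 22, 22, 1, 1, 1] (6 cycles, including the fixed point 0).
n − c = 69 − 6 = 63; sign = (−1)^63 = -1.
Via Zolotarev, sign(π_{28}) = (28|69) = -1.

-1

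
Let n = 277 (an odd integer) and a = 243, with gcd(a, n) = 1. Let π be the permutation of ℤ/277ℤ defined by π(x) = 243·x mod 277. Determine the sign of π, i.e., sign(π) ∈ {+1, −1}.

Start at x=88: 88 → 55 → 69 → 147 → 265 → 131 → 255 → … (one orbit).
Cycle type of π: 69×4 + 1; total 5 cycles.
Σ(ℓ_i−1) = 277−5 = 272; sign = (−1)^272 = +1.
The Jacobi symbol (243|277) = +1 (Zolotarev) agrees.

+1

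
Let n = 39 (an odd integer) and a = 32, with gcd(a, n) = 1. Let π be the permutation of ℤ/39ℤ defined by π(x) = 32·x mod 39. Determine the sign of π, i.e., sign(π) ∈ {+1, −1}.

Trace 16: π^k(16) = [16, 5, 4, 11, 1, 32, 10] for k=0..6.
Decompose π into cycles: lengths [12, 12, 12, 2, 1] (5 cycles, including the fixed point 0).
39 − 5 = 34 transpositions; sign(π) = (−1)^34 = +1.
The Jacobi symbol (32|39) = +1 (Zolotarev) agrees.

+1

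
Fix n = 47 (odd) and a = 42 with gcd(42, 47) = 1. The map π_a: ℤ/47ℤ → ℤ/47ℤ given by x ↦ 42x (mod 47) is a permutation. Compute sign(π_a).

Orbit of 34 under x↦42x: [34, 18, 4, 27, 6, 17, 9]… (length divides ord_47(42)).
Cycle type of π: 23×2 + 1; total 3 cycles.
With 3 cycles on 47 points, sign = (−1)^{47−3} = +1.
(42|47)_J = +1 (Zolotarev's lemma cross-check).

+1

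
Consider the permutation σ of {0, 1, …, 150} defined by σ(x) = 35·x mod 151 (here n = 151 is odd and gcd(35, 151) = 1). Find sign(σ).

Orbit of 75 under x↦35x: [75, 58, 67, 80, 82, 1, 35]… (length divides ord_151(35)).
The orbit structure of x ↦ 35x mod 151: 2 orbits of sizes [150, 1].
sign(π) = (−1)^{n − #cycles} = (−1)^{151−2} = (−1)^149 = -1.

-1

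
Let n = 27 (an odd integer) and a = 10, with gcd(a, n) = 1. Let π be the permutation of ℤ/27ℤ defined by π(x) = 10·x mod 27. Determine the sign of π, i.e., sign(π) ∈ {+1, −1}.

Orbit of 10 under x↦10x: [10, 19, 1]… (length divides ord_27(10)).
Decompose π into cycles: lengths [3, 3, 3, 3, 3, 3, 1, 1, 1, 1, 1, 1, 1, 1, 1] (15 cycles, including the fixed point 0).
With 15 cycles on 27 points, sign = (−1)^{27−15} = +1.
Check: (10/27) = +1 by Zolotarev.

+1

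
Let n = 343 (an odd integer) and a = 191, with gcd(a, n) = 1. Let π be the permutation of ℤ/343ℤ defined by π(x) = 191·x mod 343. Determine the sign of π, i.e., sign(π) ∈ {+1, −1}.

Orbit of 78 under x↦191x: [78, 149, 333, 148, 142, 25, 316]… (length divides ord_343(191)).
Cycle lengths of π_191 on ℤ/343ℤ: [147, 147, 21, 21, 3, 3, 1]; 7 cycles in total.
With 7 cycles on 343 points, sign = (−1)^{343−7} = +1.

+1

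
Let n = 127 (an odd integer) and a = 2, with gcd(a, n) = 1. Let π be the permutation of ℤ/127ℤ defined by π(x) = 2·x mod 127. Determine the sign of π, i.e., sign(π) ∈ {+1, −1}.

Trace 64: π^k(64) = [64, 1, 2, 4, 8, 16, 32] for k=0..6.
Cycle lengths of π_2 on ℤ/127ℤ: [7, 7, 7, 7, 7, 7, 7, 7, 7, 7, 7, 7, 7, 7, 7, 7, 7, 7, 1]; 19 cycles in total.
sign(π) = (−1)^{n − #cycles} = (−1)^{127−19} = (−1)^108 = +1.

+1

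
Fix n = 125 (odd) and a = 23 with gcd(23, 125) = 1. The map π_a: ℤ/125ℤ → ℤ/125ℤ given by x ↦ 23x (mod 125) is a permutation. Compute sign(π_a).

Orbit of 73 under x↦23x: [73, 54, 117, 66, 18, 39, 22]… (length divides ord_125(23)).
Cycle lengths of π_23 on ℤ/125ℤ: [100, 20, 4, 1]; 4 cycles in total.
With 4 cycles on 125 points, sign = (−1)^{125−4} = -1.
Zolotarev: (23|125) = -1, matching the cycle-count sign.

-1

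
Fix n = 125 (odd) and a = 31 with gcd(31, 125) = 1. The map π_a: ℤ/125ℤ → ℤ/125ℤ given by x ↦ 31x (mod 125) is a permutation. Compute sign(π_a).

+1

Start at x=66: 66 → 46 → 51 → 81 → 11 → 91 → 71 → … (one orbit).
π_31 has 13 disjoint cycles with lengths [25, 25, 25, 25, 5, 5, 5, 5, 1, 1, 1, 1, 1] on {0,…,124}.
125 − 13 = 112 transpositions; sign(π) = (−1)^112 = +1.
Via Zolotarev, sign(π_{31}) = (31|125) = +1.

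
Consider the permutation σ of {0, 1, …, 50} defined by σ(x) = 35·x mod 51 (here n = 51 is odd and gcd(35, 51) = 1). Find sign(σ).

Start at x=1: 1 → 35 → 1 (one orbit).
Cycle type of π: 2×17 + 1×17; total 34 cycles.
Σ(ℓ_i−1) = 51−34 = 17; sign = (−1)^17 = -1.
The Jacobi symbol (35|51) = -1 (Zolotarev) agrees.

-1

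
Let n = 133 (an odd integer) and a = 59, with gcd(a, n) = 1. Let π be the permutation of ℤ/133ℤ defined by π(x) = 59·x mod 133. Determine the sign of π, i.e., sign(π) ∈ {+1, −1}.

+1

Trace 132: π^k(132) = [132, 74, 110, 106, 3, 44, 69] for k=0..6.
Cycle lengths of π_59 on ℤ/133ℤ: [18, 18, 18, 18, 18, 18, 18, 6, 1]; 9 cycles in total.
With 9 cycles on 133 points, sign = (−1)^{133−9} = +1.
Zolotarev: (59|133) = +1, matching the cycle-count sign.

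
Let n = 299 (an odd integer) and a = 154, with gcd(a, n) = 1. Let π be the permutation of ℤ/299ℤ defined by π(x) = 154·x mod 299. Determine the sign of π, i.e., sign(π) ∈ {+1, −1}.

Trace 177: π^k(177) = [177, 49, 71, 170, 167, 4, 18] for k=0..6.
The orbit structure of x ↦ 154x mod 299: 6 orbits of sizes [132, 132, 12, 11, 11, 1].
With 6 cycles on 299 points, sign = (−1)^{299−6} = -1.

-1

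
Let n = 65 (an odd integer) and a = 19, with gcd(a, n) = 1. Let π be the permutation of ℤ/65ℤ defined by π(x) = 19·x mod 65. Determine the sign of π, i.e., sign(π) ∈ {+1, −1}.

-1

Orbit of 61 under x↦19x: [61, 54, 51, 59, 16, 44, 56]… (length divides ord_65(19)).
π_19 has 8 disjoint cycles with lengths [12, 12, 12, 12, 12, 2, 2, 1] on {0,…,64}.
sign(π) = (−1)^{n − #cycles} = (−1)^{65−8} = (−1)^57 = -1.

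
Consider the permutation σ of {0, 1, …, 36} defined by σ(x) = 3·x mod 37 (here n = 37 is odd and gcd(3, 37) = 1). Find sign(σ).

+1

Trace 4: π^k(4) = [4, 12, 36, 34, 28, 10, 30] for k=0..6.
The orbit structure of x ↦ 3x mod 37: 3 orbits of sizes [18, 18, 1].
n − c = 37 − 3 = 34; sign = (−1)^34 = +1.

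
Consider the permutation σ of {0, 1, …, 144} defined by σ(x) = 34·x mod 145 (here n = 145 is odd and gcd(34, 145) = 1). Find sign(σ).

Start at x=81: 81 → 144 → 111 → 4 → 136 → 129 → 36 → … (one orbit).
π_34 has 13 disjoint cycles with lengths [14, 14, 14, 14, 14, 14, 14, 14, 14, 14, 2, 2, 1] on {0,…,144}.
Σ(ℓ_i−1) = 145−13 = 132; sign = (−1)^132 = +1.
Check: (34/145) = +1 by Zolotarev.

+1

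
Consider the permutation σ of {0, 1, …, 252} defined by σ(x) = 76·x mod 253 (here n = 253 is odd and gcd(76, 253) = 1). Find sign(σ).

Trace 177: π^k(177) = [177, 43, 232, 175, 144, 65, 133] for k=0..6.
17 cycles of lengths [22, 22, 22, 22, 22, 22, 22, 22, 22, 22, 22, 2, 2, 2, 2, 2, 1].
n − c = 253 − 17 = 236; sign = (−1)^236 = +1.

+1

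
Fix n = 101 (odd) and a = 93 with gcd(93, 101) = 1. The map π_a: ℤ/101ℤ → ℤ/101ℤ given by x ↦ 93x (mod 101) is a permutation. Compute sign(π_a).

-1

Start at x=72: 72 → 30 → 63 → 1 → 93 → 64 → 94 → … (one orbit).
Cycle lengths of π_93 on ℤ/101ℤ: [100, 1]; 2 cycles in total.
sign(π) = (−1)^{n − #cycles} = (−1)^{101−2} = (−1)^99 = -1.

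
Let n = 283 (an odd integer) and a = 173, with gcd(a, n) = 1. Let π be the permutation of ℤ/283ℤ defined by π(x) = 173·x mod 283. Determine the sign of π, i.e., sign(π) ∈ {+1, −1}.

-1

Orbit of 127 under x↦173x: [127, 180, 10, 32, 159, 56, 66]… (length divides ord_283(173)).
Cycle type of π: 282 + 1; total 2 cycles.
283 − 2 = 281 transpositions; sign(π) = (−1)^281 = -1.
Via Zolotarev, sign(π_{173}) = (173|283) = -1.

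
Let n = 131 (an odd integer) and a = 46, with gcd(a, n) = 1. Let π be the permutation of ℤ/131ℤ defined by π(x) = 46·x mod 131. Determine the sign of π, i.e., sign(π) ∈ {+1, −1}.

Orbit of 9 under x↦46x: [9, 21, 49, 27, 63, 16, 81]… (length divides ord_131(46)).
Cycle type of π: 65×2 + 1; total 3 cycles.
With 3 cycles on 131 points, sign = (−1)^{131−3} = +1.

+1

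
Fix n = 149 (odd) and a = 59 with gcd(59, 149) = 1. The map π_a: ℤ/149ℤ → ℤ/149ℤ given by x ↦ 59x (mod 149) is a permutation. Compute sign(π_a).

-1

Orbit of 123 under x↦59x: [123, 105, 86, 8, 25, 134, 9]… (length divides ord_149(59)).
2 cycles of lengths [148, 1].
149 − 2 = 147 transpositions; sign(π) = (−1)^147 = -1.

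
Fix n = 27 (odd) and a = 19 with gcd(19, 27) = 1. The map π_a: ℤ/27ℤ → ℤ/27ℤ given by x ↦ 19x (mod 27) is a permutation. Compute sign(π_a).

Orbit of 19 under x↦19x: [19, 10, 1]… (length divides ord_27(19)).
15 cycles of lengths [3, 3, 3, 3, 3, 3, 1, 1, 1, 1, 1, 1, 1, 1, 1].
Σ(ℓ_i−1) = 27−15 = 12; sign = (−1)^12 = +1.
Via Zolotarev, sign(π_{19}) = (19|27) = +1.

+1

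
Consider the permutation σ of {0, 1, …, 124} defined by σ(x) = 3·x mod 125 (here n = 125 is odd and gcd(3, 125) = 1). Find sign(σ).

-1

Trace 122: π^k(122) = [122, 116, 98, 44, 7, 21, 63] for k=0..6.
Decompose π into cycles: lengths [100, 20, 4, 1] (4 cycles, including the fixed point 0).
With 4 cycles on 125 points, sign = (−1)^{125−4} = -1.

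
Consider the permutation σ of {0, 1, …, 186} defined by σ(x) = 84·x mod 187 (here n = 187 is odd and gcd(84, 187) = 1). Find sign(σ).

Start at x=84: 84 → 137 → 101 → 69 → 186 → 103 → 50 → … (one orbit).
Decompose π into cycles: lengths [10, 10, 10, 10, 10, 10, 10, 10, 10, 10, 10, 10, 10, 10, 10, 10, 10, 2, 2, 2, 2, 2, 2, 2, 2, 1] (26 cycles, including the fixed point 0).
26 cycles on 187: each ℓ→(−1)^(ℓ−1), product (−1)^161 = -1.
Via Zolotarev, sign(π_{84}) = (84|187) = -1.

-1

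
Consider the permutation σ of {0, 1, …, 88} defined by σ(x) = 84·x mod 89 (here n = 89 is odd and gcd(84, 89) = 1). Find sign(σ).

+1

Trace 72: π^k(72) = [72, 85, 20, 78, 55, 81, 40] for k=0..6.
3 cycles of lengths [44, 44, 1].
3 cycles on 89: each ℓ→(−1)^(ℓ−1), product (−1)^86 = +1.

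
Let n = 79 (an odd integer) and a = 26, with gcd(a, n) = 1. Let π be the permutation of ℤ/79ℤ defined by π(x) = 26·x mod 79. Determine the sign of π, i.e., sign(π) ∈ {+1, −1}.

+1

Orbit of 62 under x↦26x: [62, 32, 42, 65, 31, 16, 21]… (length divides ord_79(26)).
The orbit structure of x ↦ 26x mod 79: 3 orbits of sizes [39, 39, 1].
79 − 3 = 76 transpositions; sign(π) = (−1)^76 = +1.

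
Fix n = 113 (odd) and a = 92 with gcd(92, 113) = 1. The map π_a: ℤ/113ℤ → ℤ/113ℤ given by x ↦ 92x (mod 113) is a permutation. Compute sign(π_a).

-1

Orbit of 20 under x↦92x: [20, 32, 6, 100, 47, 30, 48]… (length divides ord_113(92)).
π_92 has 2 disjoint cycles with lengths [112, 1] on {0,…,112}.
With 2 cycles on 113 points, sign = (−1)^{113−2} = -1.
(92|113)_J = -1 (Zolotarev's lemma cross-check).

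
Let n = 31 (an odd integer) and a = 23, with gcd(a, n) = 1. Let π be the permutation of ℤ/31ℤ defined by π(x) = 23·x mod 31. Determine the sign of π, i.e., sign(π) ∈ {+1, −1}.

Trace 23: π^k(23) = [23, 2, 15, 4, 30, 8, 29] for k=0..6.
Decompose π into cycles: lengths [10, 10, 10, 1] (4 cycles, including the fixed point 0).
Σ(ℓ_i−1) = 31−4 = 27; sign = (−1)^27 = -1.
Check: (23/31) = -1 by Zolotarev.

-1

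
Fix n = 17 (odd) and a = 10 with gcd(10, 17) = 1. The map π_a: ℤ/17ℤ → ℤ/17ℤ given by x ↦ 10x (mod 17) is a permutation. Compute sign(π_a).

Trace 15: π^k(15) = [15, 14, 4, 6, 9, 5, 16] for k=0..6.
The orbit structure of x ↦ 10x mod 17: 2 orbits of sizes [16, 1].
With 2 cycles on 17 points, sign = (−1)^{17−2} = -1.

-1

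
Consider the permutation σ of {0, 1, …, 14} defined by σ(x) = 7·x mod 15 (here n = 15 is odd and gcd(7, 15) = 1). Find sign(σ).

-1

Trace 1: π^k(1) = [1, 7, 4, 13] for k=0..3.
π_7 has 6 disjoint cycles with lengths [4, 4, 4, 1, 1, 1] on {0,…,14}.
With 6 cycles on 15 points, sign = (−1)^{15−6} = -1.
The Jacobi symbol (7|15) = -1 (Zolotarev) agrees.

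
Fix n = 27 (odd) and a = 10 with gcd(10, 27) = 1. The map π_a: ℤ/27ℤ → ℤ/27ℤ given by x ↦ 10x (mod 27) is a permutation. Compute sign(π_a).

Trace 1: π^k(1) = [1, 10, 19] for k=0..2.
π_10 has 15 disjoint cycles with lengths [3, 3, 3, 3, 3, 3, 1, 1, 1, 1, 1, 1, 1, 1, 1] on {0,…,26}.
n − c = 27 − 15 = 12; sign = (−1)^12 = +1.

+1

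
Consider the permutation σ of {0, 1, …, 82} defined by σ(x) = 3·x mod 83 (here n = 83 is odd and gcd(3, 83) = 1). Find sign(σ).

+1

Start at x=64: 64 → 26 → 78 → 68 → 38 → 31 → 10 → … (one orbit).
π_3 has 3 disjoint cycles with lengths [41, 41, 1] on {0,…,82}.
With 3 cycles on 83 points, sign = (−1)^{83−3} = +1.
Zolotarev: (3|83) = +1, matching the cycle-count sign.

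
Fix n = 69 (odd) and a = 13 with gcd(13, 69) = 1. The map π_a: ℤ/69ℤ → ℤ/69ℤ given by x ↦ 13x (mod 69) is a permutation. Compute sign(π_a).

Orbit of 64 under x↦13x: [64, 4, 52, 55, 25, 49, 16]… (length divides ord_69(13)).
Cycle type of π: 11×6 + 1×3; total 9 cycles.
sign(π) = (−1)^{n − #cycles} = (−1)^{69−9} = (−1)^60 = +1.

+1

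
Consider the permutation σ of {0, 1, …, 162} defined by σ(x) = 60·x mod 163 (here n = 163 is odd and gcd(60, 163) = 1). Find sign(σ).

Orbit of 26 under x↦60x: [26, 93, 38, 161, 43, 135, 113]… (length divides ord_163(60)).
Cycle type of π: 81×2 + 1; total 3 cycles.
sign(π) = (−1)^{n − #cycles} = (−1)^{163−3} = (−1)^160 = +1.
Check: (60/163) = +1 by Zolotarev.

+1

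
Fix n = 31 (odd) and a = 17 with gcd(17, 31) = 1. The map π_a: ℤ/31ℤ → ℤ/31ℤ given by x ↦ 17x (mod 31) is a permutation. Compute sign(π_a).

Trace 17: π^k(17) = [17, 10, 15, 7, 26, 8, 12] for k=0..6.
Cycle type of π: 30 + 1; total 2 cycles.
Σ(ℓ_i−1) = 31−2 = 29; sign = (−1)^29 = -1.

-1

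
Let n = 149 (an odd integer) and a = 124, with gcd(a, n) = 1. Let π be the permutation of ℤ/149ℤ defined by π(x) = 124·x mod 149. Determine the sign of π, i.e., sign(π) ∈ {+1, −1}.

+1

Orbit of 37 under x↦124x: [37, 118, 30, 144, 125, 4, 49]… (length divides ord_149(124)).
π_124 has 3 disjoint cycles with lengths [74, 74, 1] on {0,…,148}.
149 − 3 = 146 transpositions; sign(π) = (−1)^146 = +1.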